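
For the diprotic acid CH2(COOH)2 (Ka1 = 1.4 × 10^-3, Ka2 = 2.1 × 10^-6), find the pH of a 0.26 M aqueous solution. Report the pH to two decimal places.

pH = 1.74

Since Ka1 ≫ Ka2, the first ionization dominates [H+].
Ka1 = x²/(0.26 − x) = 1.4 × 10^-3
Solving the quadratic: x = (−Ka1 + √(Ka1² + 4·Ka1·C₀))/2 = 1.84 × 10^-2 M
pH = −log(1.84 × 10^-2) = 1.74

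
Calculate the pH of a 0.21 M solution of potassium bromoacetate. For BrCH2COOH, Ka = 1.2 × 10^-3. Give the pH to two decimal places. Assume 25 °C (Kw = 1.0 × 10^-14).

BrCH2COO- is the conjugate base of the weak acid BrCH2COOH.
Kb = Kw/Ka = 1.0×10^-14 / 1.2 × 10^-3 = 8.33 × 10^-12
From the ICE table, Kb = [OH-]²/(0.21 − [OH-]) = 8.33 × 10^-12.
Neglecting [OH-] in the denominator: [OH-] = √(8.33 × 10^-12 × 0.21) = 1.32 × 10^-6 M
pOH = 5.88, so pH = 14.00 − pOH = 8.12

pH = 8.12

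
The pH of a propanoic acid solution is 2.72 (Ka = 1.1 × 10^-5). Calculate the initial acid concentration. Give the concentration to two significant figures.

[H+] = 10^(-2.72) = 1.91 × 10^-3 M = x
Ka = x²/(C₀ − x) ⇒ C₀ = x + x²/Ka
C₀ = 1.91 × 10^-3 + (1.91 × 10^-3)²/(1.1 × 10^-5) = 3.34 × 10^-1 M

C₀ = 3.3 × 10^-1 M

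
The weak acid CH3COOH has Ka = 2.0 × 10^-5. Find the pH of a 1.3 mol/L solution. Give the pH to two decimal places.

CH3COOH ⇌ CH3COO- + H+
Ka = [H+]²/(1.3 − [H+]) = 2.0 × 10^-5
Assume [H+] ≪ 1.3: [H+] ≈ √(2.0 × 10^-5 × 1.3) = 5.10 × 10^-3 M
pH = −log(5.10 × 10^-3) = 2.29

pH = 2.29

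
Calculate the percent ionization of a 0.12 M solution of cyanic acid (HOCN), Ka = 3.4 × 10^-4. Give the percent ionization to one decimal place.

HOCN ⇌ OCN- + H+; let x = [H+] at equilibrium.
Ka = x²/(C₀ − x); solving the quadratic gives x = 6.22 × 10^-3 M.
Fraction ionized = 6.22 × 10^-3 / 0.12 = 0.0518 → 5.2%

5.2%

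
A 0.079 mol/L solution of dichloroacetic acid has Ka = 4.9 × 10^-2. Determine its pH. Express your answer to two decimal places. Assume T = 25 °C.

pH = 1.37

Cl2CHCOOH ⇌ Cl2CHCOO- + H+
Let x = [H+] at equilibrium. Ka = x²/(0.079 − x).
Here C₀/Ka ≈ 1.61, so the small-x approximation fails. Use the quadratic:
x = (−Ka + √(Ka² + 4·Ka·C₀))/2 = 4.24 × 10^-2 M
pH = −log(4.24 × 10^-2) = 1.37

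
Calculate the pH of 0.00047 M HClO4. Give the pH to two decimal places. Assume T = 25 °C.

pH = 3.33

HClO4 is a strong acid and dissociates completely, so [H+] = 0.00047 M.
pH = -log(0.00047) = 3.33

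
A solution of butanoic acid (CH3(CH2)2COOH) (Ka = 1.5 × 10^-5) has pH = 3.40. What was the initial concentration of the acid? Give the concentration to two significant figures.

C₀ = 1.1 × 10^-2 M

[H+] = 10^(-3.40) = 3.98 × 10^-4 M = x
Ka = x²/(C₀ − x) ⇒ C₀ = x + x²/Ka
C₀ = 3.98 × 10^-4 + (3.98 × 10^-4)²/(1.5 × 10^-5) = 1.10 × 10^-2 M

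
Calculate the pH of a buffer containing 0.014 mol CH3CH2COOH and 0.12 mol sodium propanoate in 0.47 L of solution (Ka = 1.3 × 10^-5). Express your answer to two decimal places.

pH = 5.82

pKa = −log(1.3 × 10^-5) = 4.886
Henderson–Hasselbalch: pH = pKa + log([CH3CH2COO-]/[CH3CH2COOH]) = 4.886 + log(0.12/0.014)
pH = 4.886 + (+0.933) = 5.82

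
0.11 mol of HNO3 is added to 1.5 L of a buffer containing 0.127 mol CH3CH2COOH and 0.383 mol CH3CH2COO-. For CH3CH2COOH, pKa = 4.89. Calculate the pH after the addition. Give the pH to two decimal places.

Added H+ converts CH3CH2COO- to CH3CH2COOH: CH3CH2COOH → 0.237 mol, CH3CH2COO- → 0.273 mol.
pH = pKa + log([A⁻]/[HA]) = 4.89 + log(0.273/0.237) = 4.89 +0.061

pH = 4.95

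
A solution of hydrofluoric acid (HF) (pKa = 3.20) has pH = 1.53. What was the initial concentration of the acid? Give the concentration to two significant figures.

C₀ = 1.4 M

[H+] = 10^(-1.53) = 2.95 × 10^-2 M = x
Ka = 10^(−3.20) = 6.31 × 10^-4
Ka = x²/(C₀ − x) ⇒ C₀ = x + x²/Ka
C₀ = 2.95 × 10^-2 + (2.95 × 10^-2)²/(6.31 × 10^-4) = 1.41 M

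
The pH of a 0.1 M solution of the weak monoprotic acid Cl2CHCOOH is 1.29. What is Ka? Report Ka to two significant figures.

Ka = 5.4 × 10^-2

[H+] = 10^(-1.29) = 5.13 × 10^-2 M
At equilibrium [HA] = 0.1 − 5.13 × 10^-2 = 4.87 × 10^-2 M
Ka = [H+][A-]/[HA] = (5.13 × 10^-2)² / 4.87 × 10^-2 = 5.4 × 10^-2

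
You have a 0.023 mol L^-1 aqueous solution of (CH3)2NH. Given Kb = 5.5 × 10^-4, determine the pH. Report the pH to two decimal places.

pH = 11.52

(CH3)2NH + H2O ⇌ (CH3)2NH2+ + OH-
From the ICE table, Kb = x²/(0.023 − x) = 5.5 × 10^-4.
Here C₀/Kb ≈ 41.8, so the small-x approximation fails. Use the quadratic:
x = [−0.00055 + √(0.00055² + 5.06e-05)]/2 = 3.29 × 10^-3 M
pOH = −log(3.29 × 10^-3) = 2.48; pH = 14.00 − 2.48 = 11.52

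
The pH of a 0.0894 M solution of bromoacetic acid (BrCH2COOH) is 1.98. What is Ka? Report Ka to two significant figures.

[H+] = 10^(-1.98) = 1.05 × 10^-2 M
At equilibrium [HA] = 0.0894 − 1.05 × 10^-2 = 7.89 × 10^-2 M
Ka = [H+][A-]/[HA] = (1.05 × 10^-2)² / 7.89 × 10^-2 = 1.4 × 10^-3

Ka = 1.4 × 10^-3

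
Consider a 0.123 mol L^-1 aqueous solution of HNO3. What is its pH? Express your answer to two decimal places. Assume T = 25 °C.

HNO3 is a strong acid and dissociates completely, so [H+] = 0.123 M.
pH = -log(0.123) = 0.91

pH = 0.91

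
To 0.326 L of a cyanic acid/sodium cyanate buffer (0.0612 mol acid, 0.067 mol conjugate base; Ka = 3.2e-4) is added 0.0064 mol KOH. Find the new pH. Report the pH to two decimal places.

OH- converts HOCN to OCN-: HOCN → 0.0548 mol, OCN- → 0.0734 mol.
pKa = −log(3.2 × 10^-4) = 3.495
pH = pKa + log(n_OCN-/n_HOCN) = 3.495 + log(0.0734/0.0548) = 3.495 + (+0.127)

pH = 3.62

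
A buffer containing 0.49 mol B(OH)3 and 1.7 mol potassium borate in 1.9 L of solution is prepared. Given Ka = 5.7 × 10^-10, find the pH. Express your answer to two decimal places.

pKa = −log(5.7 × 10^-10) = 9.244
Using pH = pKa + log([base]/[acid]) with [base]/[acid] = 1.7/0.49:
pH = 9.244 + (+0.540) = 9.78

pH = 9.78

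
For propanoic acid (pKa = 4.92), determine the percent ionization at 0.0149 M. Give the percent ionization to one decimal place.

CH3CH2COOH ⇌ CH3CH2COO- + H+; let x = [H+] at equilibrium.
Ka = 10^(−4.92) = 1.20 × 10^-5
x ≈ √(Ka·C₀) = √(1.20 × 10^-5 × 0.0149) = 4.23 × 10^-4 M
% ionization = x/C₀ × 100% = 4.23 × 10^-4/0.0149 × 100% = 2.8%

2.8%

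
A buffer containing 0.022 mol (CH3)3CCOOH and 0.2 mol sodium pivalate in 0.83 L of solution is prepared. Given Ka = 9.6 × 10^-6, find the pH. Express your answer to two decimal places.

pKa = −log(9.6 × 10^-6) = 5.018
Using pH = pKa + log([base]/[acid]) with [base]/[acid] = 0.2/0.022:
pH = 5.018 + (+0.959) = 5.98

pH = 5.98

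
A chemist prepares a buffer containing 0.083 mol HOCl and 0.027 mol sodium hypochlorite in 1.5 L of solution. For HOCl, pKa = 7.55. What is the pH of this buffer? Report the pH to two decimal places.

pH = pKa + log([A⁻]/[HA]) = 7.55 + log(0.027/0.083)
pH = 7.55 + (-0.488) = 7.06

pH = 7.06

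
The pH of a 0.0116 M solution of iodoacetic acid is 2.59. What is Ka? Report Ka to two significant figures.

Ka = 7.3 × 10^-4

[H+] = 10^(-2.59) = 2.57 × 10^-3 M
At equilibrium [HA] = 0.0116 − 2.57 × 10^-3 = 9.03 × 10^-3 M
Ka = [H+][A-]/[HA] = (2.57 × 10^-3)² / 9.03 × 10^-3 = 7.3 × 10^-4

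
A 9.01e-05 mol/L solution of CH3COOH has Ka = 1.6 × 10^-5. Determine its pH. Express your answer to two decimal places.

CH3COOH ⇌ CH3COO- + H+
Ka = [H+]²/(9.01e-05 − [H+]) = 1.6 × 10^-5
The 5% rule fails; solving [H+]² + Ka·[H+] − Ka·C₀ = 0 exactly:
[H+] = [−1.6e-05 + √(1.6e-05² + 5.77e-09)]/2 = 3.08 × 10^-5 M
pH = −log(3.08 × 10^-5) = 4.51

pH = 4.51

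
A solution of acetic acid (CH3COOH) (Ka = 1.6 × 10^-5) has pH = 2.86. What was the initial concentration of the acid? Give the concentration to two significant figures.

[H+] = 10^(-2.86) = 1.38 × 10^-3 M = x
Ka = x²/(C₀ − x) ⇒ C₀ = x + x²/Ka
C₀ = 1.38 × 10^-3 + (1.38 × 10^-3)²/(1.6 × 10^-5) = 1.20 × 10^-1 M

C₀ = 1.2 × 10^-1 M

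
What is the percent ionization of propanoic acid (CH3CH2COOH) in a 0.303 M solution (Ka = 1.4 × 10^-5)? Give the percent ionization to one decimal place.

0.7%

CH3CH2COOH ⇌ CH3CH2COO- + H+; let x = [H+] at equilibrium.
x ≈ √(Ka·C₀) = √(1.4 × 10^-5 × 0.303) = 2.06 × 10^-3 M
% ionization = x/C₀ × 100% = 2.06 × 10^-3/0.303 × 100% = 0.7%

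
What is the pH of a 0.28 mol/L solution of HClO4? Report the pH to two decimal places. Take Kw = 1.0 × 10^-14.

HClO4 is a strong acid and dissociates completely, so [H+] = 0.28 M.
pH = -log(0.28) = 0.55

pH = 0.55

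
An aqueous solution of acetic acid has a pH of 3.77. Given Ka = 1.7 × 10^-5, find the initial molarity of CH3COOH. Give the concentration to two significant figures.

[H+] = 10^(-3.77) = 1.70 × 10^-4 M = x
Ka = x²/(C₀ − x) ⇒ C₀ = x + x²/Ka
C₀ = 1.70 × 10^-4 + (1.70 × 10^-4)²/(1.7 × 10^-5) = 1.87 × 10^-3 M

C₀ = 1.9 × 10^-3 M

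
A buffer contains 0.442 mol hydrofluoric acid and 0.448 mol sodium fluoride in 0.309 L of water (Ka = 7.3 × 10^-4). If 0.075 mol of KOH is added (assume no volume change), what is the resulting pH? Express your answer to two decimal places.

OH- converts HF to F-: HF → 0.367 mol, F- → 0.523 mol.
pKa = −log(7.3 × 10^-4) = 3.137
pH = pKa + log([A⁻]/[HA]) = 3.137 + log(0.523/0.367) = 3.137 +0.154

pH = 3.29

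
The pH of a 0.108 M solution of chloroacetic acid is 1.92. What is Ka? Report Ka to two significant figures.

[H+] = 10^(-1.92) = 1.20 × 10^-2 M
At equilibrium [HA] = 0.108 − 1.20 × 10^-2 = 9.60 × 10^-2 M
Ka = [H+][A-]/[HA] = (1.20 × 10^-2)² / 9.60 × 10^-2 = 1.5 × 10^-3

Ka = 1.5 × 10^-3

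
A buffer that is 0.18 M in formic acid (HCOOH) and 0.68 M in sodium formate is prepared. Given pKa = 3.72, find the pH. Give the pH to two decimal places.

pH = 4.30

pH = pKa + log([A⁻]/[HA]) = 3.72 + log(0.68/0.18)
pH = 3.72 + (+0.577) = 4.30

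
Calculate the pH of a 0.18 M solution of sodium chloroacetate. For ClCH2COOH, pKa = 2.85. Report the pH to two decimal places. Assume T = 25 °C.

ClCH2COO- is the conjugate base of the weak acid ClCH2COOH.
Ka = 10^(−2.85) = 1.41 × 10^-3
Kb = Kw/Ka = 1.0×10^-14 / 1.41 × 10^-3 = 7.09 × 10^-12
From the ICE table, Kb = x²/(0.18 − x) = 7.09 × 10^-12.
Assume x ≪ 0.18: x ≈ √(7.09 × 10^-12 × 0.18) = 1.13 × 10^-6 M
pOH = −log(1.13 × 10^-6) = 5.95; pH = 14.00 − 5.95 = 8.05

pH = 8.05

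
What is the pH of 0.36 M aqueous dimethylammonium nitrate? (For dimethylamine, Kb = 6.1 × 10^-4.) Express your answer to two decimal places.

(CH3)2NH2+ is the conjugate acid of the weak base (CH3)2NH.
Ka = Kw/Kb = 1.0×10^-14 / 6.1 × 10^-4 = 1.64 × 10^-11
From the ICE table, Ka = [H+]²/(0.36 − [H+]) = 1.64 × 10^-11.
Neglecting [H+] in the denominator: [H+] = √(1.64 × 10^-11 × 0.36) = 2.43 × 10^-6 M
Check: 0.00067% ionized — well under 5%, approximation valid.
pH = −log[H+] = −log(2.43 × 10^-6) = 5.61

pH = 5.61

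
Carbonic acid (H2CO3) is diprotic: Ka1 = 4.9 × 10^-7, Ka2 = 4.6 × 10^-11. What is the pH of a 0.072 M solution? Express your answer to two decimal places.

pH = 3.73

Ka1 ≫ Ka2, so treat the first dissociation as the only significant source of H+.
Ka1 = x²/(0.072 − x) = 4.9 × 10^-7
x ≈ √(4.9 × 10^-7 × 0.072) = 1.88 × 10^-4 M
pH = −log(1.88 × 10^-4) = 3.73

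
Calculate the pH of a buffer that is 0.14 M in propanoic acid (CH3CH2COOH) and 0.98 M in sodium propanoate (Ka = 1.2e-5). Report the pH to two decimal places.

pKa = −log(1.2 × 10^-5) = 4.921
Henderson–Hasselbalch: pH = pKa + log([CH3CH2COO-]/[CH3CH2COOH]) = 4.921 + log(0.98/0.14)
pH = 4.921 + (+0.845) = 5.77

pH = 5.77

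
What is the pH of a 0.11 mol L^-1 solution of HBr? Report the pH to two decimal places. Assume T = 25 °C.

HBr is a strong acid and dissociates completely, so [H+] = 0.11 M.
pH = -log(0.11) = 0.96

pH = 0.96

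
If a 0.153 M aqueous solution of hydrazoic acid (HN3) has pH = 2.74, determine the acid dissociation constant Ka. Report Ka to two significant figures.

Ka = 2.2 × 10^-5

[H+] = 10^(-2.74) = 1.82 × 10^-3 M
At equilibrium [HA] = 0.153 − 1.82 × 10^-3 = 1.51 × 10^-1 M
Ka = [H+][A-]/[HA] = (1.82 × 10^-3)² / 1.51 × 10^-1 = 2.2 × 10^-5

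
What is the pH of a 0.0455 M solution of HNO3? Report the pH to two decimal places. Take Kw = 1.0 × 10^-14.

pH = 1.34

HNO3 is a strong acid and dissociates completely, so [H+] = 0.0455 M.
pH = -log(0.0455) = 1.34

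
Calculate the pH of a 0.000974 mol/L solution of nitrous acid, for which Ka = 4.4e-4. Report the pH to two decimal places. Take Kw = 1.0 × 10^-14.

pH = 3.33

HNO2 ⇌ NO2- + H+
From the ICE table, Ka = x²/(0.000974 − x) = 4.4 × 10^-4.
x is not negligible relative to C₀; solve x² + 0.00044·x − 4.29e-07 = 0.
x = (−Ka + √(Ka² + 4·Ka·C₀))/2 = 4.71 × 10^-4 M
pH = −log[H+] = −log(4.71 × 10^-4) = 3.33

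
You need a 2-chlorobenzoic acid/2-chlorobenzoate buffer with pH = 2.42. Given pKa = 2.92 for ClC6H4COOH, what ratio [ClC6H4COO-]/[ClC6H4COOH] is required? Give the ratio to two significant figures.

ratio = 0.32

pH = pKa + log(r) ⇒ log(r) = 2.42 − 2.92 = -0.50
r = [ClC6H4COO-]/[ClC6H4COOH] = 10^(-0.50) = 0.316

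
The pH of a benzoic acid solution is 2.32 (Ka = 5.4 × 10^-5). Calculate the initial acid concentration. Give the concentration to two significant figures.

C₀ = 4.3 × 10^-1 M

[H+] = 10^(-2.32) = 4.79 × 10^-3 M = x
Ka = x²/(C₀ − x) ⇒ C₀ = x + x²/Ka
C₀ = 4.79 × 10^-3 + (4.79 × 10^-3)²/(5.4 × 10^-5) = 4.30 × 10^-1 M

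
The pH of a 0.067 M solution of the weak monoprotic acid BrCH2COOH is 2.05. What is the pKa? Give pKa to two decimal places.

pKa = 2.86

[H+] = 10^(-2.05) = 8.91 × 10^-3 M
At equilibrium [HA] = 0.067 − 8.91 × 10^-3 = 5.81 × 10^-2 M
Ka = [H+][A-]/[HA] = (8.91 × 10^-3)² / 5.81 × 10^-2 = 1.37 × 10^-3
pKa = -log(1.37 × 10^-3) = 2.86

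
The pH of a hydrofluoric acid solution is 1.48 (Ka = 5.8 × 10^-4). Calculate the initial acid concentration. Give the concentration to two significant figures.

[H+] = 10^(-1.48) = 3.31 × 10^-2 M = x
Ka = x²/(C₀ − x) ⇒ C₀ = x + x²/Ka
C₀ = 3.31 × 10^-2 + (3.31 × 10^-2)²/(5.8 × 10^-4) = 1.92 M

C₀ = 1.9 M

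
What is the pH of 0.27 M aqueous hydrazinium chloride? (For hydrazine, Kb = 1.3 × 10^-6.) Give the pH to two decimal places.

N2H5+ is the conjugate acid of the weak base N2H4.
Ka = Kw/Kb = 1.0×10^-14 / 1.3 × 10^-6 = 7.69 × 10^-9
Ka = [H+]²/(0.27 − [H+]) = 7.69 × 10^-9
Neglecting [H+] in the denominator: [H+] = √(7.69 × 10^-9 × 0.27) = 4.56 × 10^-5 M
Check: 0.017% ionized — well under 5%, approximation valid.
pH = −log[H+] = −log(4.56 × 10^-5) = 4.34

pH = 4.34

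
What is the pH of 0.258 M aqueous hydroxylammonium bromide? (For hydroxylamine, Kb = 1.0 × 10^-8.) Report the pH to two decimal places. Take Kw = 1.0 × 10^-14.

pH = 3.29

NH3OH+ is the conjugate acid of the weak base NH2OH.
Ka = Kw/Kb = 1.0×10^-14 / 1.0 × 10^-8 = 1.00 × 10^-6
Ka = [H+]²/(0.258 − [H+]) = 1.00 × 10^-6
Neglecting [H+] in the denominator: [H+] = √(1.00 × 10^-6 × 0.258) = 5.08 × 10^-4 M
Check: 0.2% ionized — well under 5%, approximation valid.
pH = −log(5.08 × 10^-4) = 3.29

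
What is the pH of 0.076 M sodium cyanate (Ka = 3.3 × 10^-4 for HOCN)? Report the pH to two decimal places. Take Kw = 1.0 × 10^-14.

pH = 8.18

OCN- is the conjugate base of the weak acid HOCN.
Kb = Kw/Ka = 1.0×10^-14 / 3.3 × 10^-4 = 3.03 × 10^-11
Let x = [OH-] at equilibrium. Kb = x²/(0.076 − x).
Assume x ≪ 0.076: x ≈ √(3.03 × 10^-11 × 0.076) = 1.52 × 10^-6 M
Check: 0.002% ionized — well under 5%, approximation valid.
pOH = 5.82, so pH = 14.00 − pOH = 8.18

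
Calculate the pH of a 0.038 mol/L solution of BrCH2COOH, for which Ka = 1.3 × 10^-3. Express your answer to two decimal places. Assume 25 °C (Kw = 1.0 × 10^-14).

pH = 2.19

BrCH2COOH ⇌ BrCH2COO- + H+
From the ICE table, Ka = [H+]²/(0.038 − [H+]) = 1.3 × 10^-3.
Here C₀/Ka ≈ 29.2, so the small-[H+] approximation fails. Use the quadratic:
[H+] = (−Ka + √(Ka² + 4·Ka·C₀))/2 = 6.41 × 10^-3 M
pH = −log(6.41 × 10^-3) = 2.19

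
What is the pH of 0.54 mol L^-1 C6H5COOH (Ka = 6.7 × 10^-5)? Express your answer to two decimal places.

pH = 2.22

C6H5COOH ⇌ C6H5COO- + H+
From the ICE table, Ka = [H+]²/(0.54 − [H+]) = 6.7 × 10^-5.
Assume [H+] ≪ 0.54: [H+] ≈ √(6.7 × 10^-5 × 0.54) = 6.01 × 10^-3 M
Check: 1.1% ionized — well under 5%, approximation valid.
pH = −log[H+] = −log(6.01 × 10^-3) = 2.22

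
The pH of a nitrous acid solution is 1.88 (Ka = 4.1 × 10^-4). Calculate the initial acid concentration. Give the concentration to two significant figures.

[H+] = 10^(-1.88) = 1.32 × 10^-2 M = x
Ka = x²/(C₀ − x) ⇒ C₀ = x + x²/Ka
C₀ = 1.32 × 10^-2 + (1.32 × 10^-2)²/(4.1 × 10^-4) = 4.38 × 10^-1 M

C₀ = 4.4 × 10^-1 M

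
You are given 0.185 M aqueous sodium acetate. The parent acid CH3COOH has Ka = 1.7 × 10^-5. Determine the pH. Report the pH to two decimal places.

CH3COO- is the conjugate base of the weak acid CH3COOH.
Kb = Kw/Ka = 1.0×10^-14 / 1.7 × 10^-5 = 5.88 × 10^-10
From the ICE table, Kb = x²/(0.185 − x) = 5.88 × 10^-10.
Neglecting x in the denominator: x = √(5.88 × 10^-10 × 0.185) = 1.04 × 10^-5 M
Check: 0.0056% ionized — well under 5%, approximation valid.
pOH = −log(1.04 × 10^-5) = 4.98; pH = 14.00 − 4.98 = 9.02

pH = 9.02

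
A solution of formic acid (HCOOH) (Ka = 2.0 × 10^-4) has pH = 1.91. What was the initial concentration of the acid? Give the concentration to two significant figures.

[H+] = 10^(-1.91) = 1.23 × 10^-2 M = x
Ka = x²/(C₀ − x) ⇒ C₀ = x + x²/Ka
C₀ = 1.23 × 10^-2 + (1.23 × 10^-2)²/(2.0 × 10^-4) = 7.69 × 10^-1 M

C₀ = 7.7 × 10^-1 M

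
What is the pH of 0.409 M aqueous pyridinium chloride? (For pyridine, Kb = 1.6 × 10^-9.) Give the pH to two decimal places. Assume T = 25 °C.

pH = 2.80

C5H5NH+ is the conjugate acid of the weak base C5H5N.
Ka = Kw/Kb = 1.0×10^-14 / 1.6 × 10^-9 = 6.25 × 10^-6
From the ICE table, Ka = [H+]²/(0.409 − [H+]) = 6.25 × 10^-6.
Since Ka ≪ C₀, [H+] ≈ √(Ka·C₀) = 1.60 × 10^-3 M.
pH = −log(1.60 × 10^-3) = 2.80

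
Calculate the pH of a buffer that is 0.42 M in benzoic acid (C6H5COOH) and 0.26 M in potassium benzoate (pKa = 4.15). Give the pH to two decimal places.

pH = 3.94

Henderson–Hasselbalch: pH = pKa + log([C6H5COO-]/[C6H5COOH]) = 4.15 + log(0.26/0.42)
pH = 4.15 + (-0.208) = 3.94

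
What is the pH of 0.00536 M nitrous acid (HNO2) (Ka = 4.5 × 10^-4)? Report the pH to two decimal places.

pH = 2.87

HNO2 ⇌ NO2- + H+
Ka = [H+]²/(0.00536 − [H+]) = 4.5 × 10^-4
Here C₀/Ka ≈ 11.9, so the small-[H+] approximation fails. Use the quadratic:
[H+] = [−0.00045 + √(0.00045² + 9.65e-06)]/2 = 1.34 × 10^-3 M
pH = −log[H+] = −log(1.34 × 10^-3) = 2.87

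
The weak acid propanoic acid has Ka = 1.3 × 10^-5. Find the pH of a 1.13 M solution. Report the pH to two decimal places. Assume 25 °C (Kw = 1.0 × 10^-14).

CH3CH2COOH ⇌ CH3CH2COO- + H+
From the ICE table, Ka = x²/(1.13 − x) = 1.3 × 10^-5.
Since Ka ≪ C₀, x ≈ √(Ka·C₀) = 3.83 × 10^-3 M.
pH = −log[H+] = −log(3.83 × 10^-3) = 2.42

pH = 2.42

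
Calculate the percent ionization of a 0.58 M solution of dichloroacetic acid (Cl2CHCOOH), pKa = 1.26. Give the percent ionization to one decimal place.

Cl2CHCOOH ⇌ Cl2CHCOO- + H+; let x = [H+] at equilibrium.
Ka = 10^(−1.26) = 5.50 × 10^-2
Solve x² + 0.055x − 0.0319 = 0 → x = 1.53 × 10^-1 M
Fraction ionized = 1.53 × 10^-1 / 0.58 = 0.2638 → 26.4%

26.4%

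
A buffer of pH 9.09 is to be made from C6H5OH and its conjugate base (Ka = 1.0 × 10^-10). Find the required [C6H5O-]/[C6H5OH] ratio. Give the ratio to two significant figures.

pKa = -log(1.0 × 10^-10) = 10.000
pH = pKa + log(r) ⇒ log(r) = 9.09 − 10.000 = -0.910
r = [C6H5O-]/[C6H5OH] = 10^(-0.910) = 0.123

ratio = 0.12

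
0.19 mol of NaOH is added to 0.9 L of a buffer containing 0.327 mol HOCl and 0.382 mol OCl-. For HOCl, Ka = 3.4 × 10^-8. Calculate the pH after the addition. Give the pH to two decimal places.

pH = 8.09

OH- converts HOCl to OCl-: HOCl → 0.137 mol, OCl- → 0.572 mol.
pKa = −log(3.4 × 10^-8) = 7.469
Henderson–Hasselbalch with mole ratio 0.572/0.137: pH = 7.469 + (+0.621)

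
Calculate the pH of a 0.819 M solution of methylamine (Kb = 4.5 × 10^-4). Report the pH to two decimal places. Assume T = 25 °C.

CH3NH2 + H2O ⇌ CH3NH3+ + OH-
Kb = [OH-]²/(0.819 − [OH-]) = 4.5 × 10^-4
Neglecting [OH-] in the denominator: [OH-] = √(4.5 × 10^-4 × 0.819) = 1.92 × 10^-2 M
Check: 2.3% ionized — well under 5%, approximation valid.
pOH = 1.72, so pH = 14.00 − pOH = 12.28

pH = 12.28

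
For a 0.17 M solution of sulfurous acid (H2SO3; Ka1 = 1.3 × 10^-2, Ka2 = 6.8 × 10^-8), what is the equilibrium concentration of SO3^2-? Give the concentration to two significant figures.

6.8 × 10^-8 M

First ionization gives [H+] ≈ [HSO3-] = 4.10 × 10^-2 M.
Second step: Ka2 = [H+][SO3^2-]/[HSO3-] ≈ [SO3^2-] (since [H+] ≈ [HSO3-]).
So [SO3^2-] ≈ Ka2.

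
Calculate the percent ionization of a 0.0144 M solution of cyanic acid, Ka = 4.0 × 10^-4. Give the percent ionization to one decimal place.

15.3%

HOCN ⇌ OCN- + H+; let x = [H+] at equilibrium.
Solve x² + 0.0004x − 5.76e-06 = 0 → x = 2.21 × 10^-3 M
Fraction ionized = 2.21 × 10^-3 / 0.0144 = 0.1535 → 15.3%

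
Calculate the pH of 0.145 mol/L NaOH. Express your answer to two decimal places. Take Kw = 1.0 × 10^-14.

pH = 13.16

NaOH is a strong base; [OH-] = 0.145 M.
pOH = -log(0.145) = 0.84
pH = 14.00 - 0.84 = 13.16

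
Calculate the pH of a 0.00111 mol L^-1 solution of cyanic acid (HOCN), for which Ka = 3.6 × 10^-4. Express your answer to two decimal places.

pH = 3.32

HOCN ⇌ OCN- + H+
From the ICE table, Ka = [H+]²/(0.00111 − [H+]) = 3.6 × 10^-4.
[H+] is not negligible relative to C₀; solve [H+]² + 0.00036·[H+] − 4e-07 = 0.
[H+] = (−Ka + √(Ka² + 4·Ka·C₀))/2 = 4.77 × 10^-4 M
pH = −log[H+] = −log(4.77 × 10^-4) = 3.32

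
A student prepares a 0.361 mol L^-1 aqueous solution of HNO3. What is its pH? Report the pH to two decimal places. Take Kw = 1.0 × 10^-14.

HNO3 is a strong acid and dissociates completely, so [H+] = 0.361 M.
pH = -log(0.361) = 0.44

pH = 0.44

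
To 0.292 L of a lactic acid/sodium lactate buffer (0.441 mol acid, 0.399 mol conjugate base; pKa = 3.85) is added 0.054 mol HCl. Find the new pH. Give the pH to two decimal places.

Added H+ converts CH3CH(OH)COO- to CH3CH(OH)COOH: CH3CH(OH)COOH → 0.495 mol, CH3CH(OH)COO- → 0.345 mol.
pH = pKa + log(n_CH3CH(OH)COO-/n_CH3CH(OH)COOH) = 3.85 + log(0.345/0.495) = 3.85 + (-0.157)

pH = 3.69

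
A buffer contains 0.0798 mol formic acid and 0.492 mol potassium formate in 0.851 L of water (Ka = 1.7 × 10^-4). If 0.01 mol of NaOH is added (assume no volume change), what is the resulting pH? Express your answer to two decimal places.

pH = 4.63

After neutralization: n(HCOOH) = 0.0698 mol, n(HCOO-) = 0.502 mol.
pKa = −log(1.7 × 10^-4) = 3.770
pH = pKa + log(n_HCOO-/n_HCOOH) = 3.770 + log(0.502/0.0698) = 3.770 + (+0.857)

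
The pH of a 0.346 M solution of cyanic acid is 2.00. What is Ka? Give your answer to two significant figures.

Ka = 3.0 × 10^-4

[H+] = 10^(-2.00) = 1.00 × 10^-2 M
At equilibrium [HA] = 0.346 − 1.00 × 10^-2 = 3.36 × 10^-1 M
Ka = [H+][A-]/[HA] = (1.00 × 10^-2)² / 3.36 × 10^-1 = 3.0 × 10^-4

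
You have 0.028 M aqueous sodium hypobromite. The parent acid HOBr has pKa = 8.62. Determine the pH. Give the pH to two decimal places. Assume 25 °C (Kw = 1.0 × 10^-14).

pH = 10.53

OBr- is the conjugate base of the weak acid HOBr.
Ka = 10^(−8.62) = 2.40 × 10^-9
Kb = Kw/Ka = 1.0×10^-14 / 2.40 × 10^-9 = 4.17 × 10^-6
From the ICE table, Kb = x²/(0.028 − x) = 4.17 × 10^-6.
Neglecting x in the denominator: x = √(4.17 × 10^-6 × 0.028) = 3.42 × 10^-4 M
(x/C₀ = 1.2% < 5%, so the approximation holds.)
pOH = −log(3.42 × 10^-4) = 3.47; pH = 14.00 − 3.47 = 10.53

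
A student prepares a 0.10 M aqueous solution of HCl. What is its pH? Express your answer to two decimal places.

HCl is a strong acid and dissociates completely, so [H+] = 0.10 M.
pH = -log(0.1) = 1.00

pH = 1.00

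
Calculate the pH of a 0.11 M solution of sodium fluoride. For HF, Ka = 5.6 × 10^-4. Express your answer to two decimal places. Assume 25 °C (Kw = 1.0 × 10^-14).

F- is the conjugate base of the weak acid HF.
Kb = Kw/Ka = 1.0×10^-14 / 5.6 × 10^-4 = 1.79 × 10^-11
From the ICE table, Kb = x²/(0.11 − x) = 1.79 × 10^-11.
Neglecting x in the denominator: x = √(1.79 × 10^-11 × 0.11) = 1.40 × 10^-6 M
Check: 0.0013% ionized — well under 5%, approximation valid.
pOH = −log(1.40 × 10^-6) = 5.85; pH = 14.00 − 5.85 = 8.15

pH = 8.15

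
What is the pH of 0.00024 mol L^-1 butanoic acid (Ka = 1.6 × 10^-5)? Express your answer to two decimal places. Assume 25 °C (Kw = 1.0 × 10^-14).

pH = 4.26

CH3(CH2)2COOH ⇌ CH3(CH2)2COO- + H+
Let x = [H+] at equilibrium. Ka = x²/(0.00024 − x).
Here C₀/Ka ≈ 15, so the small-x approximation fails. Use the quadratic:
x = [−1.6e-05 + √(1.6e-05² + 1.54e-08)]/2 = 5.45 × 10^-5 M
pH = −log[H+] = −log(5.45 × 10^-5) = 4.26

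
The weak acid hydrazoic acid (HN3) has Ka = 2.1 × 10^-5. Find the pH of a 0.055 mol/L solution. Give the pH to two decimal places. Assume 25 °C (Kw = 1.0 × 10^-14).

pH = 2.97

HN3 ⇌ N3- + H+
Let x = [H+] at equilibrium. Ka = x²/(0.055 − x).
Since Ka ≪ C₀, x ≈ √(Ka·C₀) = 1.07 × 10^-3 M.
Check: 2% ionized — well under 5%, approximation valid.
pH = −log(1.07 × 10^-3) = 2.97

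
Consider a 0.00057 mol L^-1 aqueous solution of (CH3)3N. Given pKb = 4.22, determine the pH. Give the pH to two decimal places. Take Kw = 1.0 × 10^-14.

pH = 10.20

(CH3)3N + H2O ⇌ (CH3)3NH+ + OH-
Kb = 10^(−4.22) = 6.03 × 10^-5
From the ICE table, Kb = x²/(0.00057 − x) = 6.03 × 10^-5.
Here C₀/Kb ≈ 9.45, so the small-x approximation fails. Use the quadratic:
x = (−Kb + √(Kb² + 4·Kb·C₀))/2 = 1.58 × 10^-4 M
pOH = 3.80, so pH = 14.00 − pOH = 10.20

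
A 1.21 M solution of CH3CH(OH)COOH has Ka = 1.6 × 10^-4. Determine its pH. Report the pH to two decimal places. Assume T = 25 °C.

pH = 1.86

CH3CH(OH)COOH ⇌ CH3CH(OH)COO- + H+
Ka = [H+]²/(1.21 − [H+]) = 1.6 × 10^-4
Neglecting [H+] in the denominator: [H+] = √(1.6 × 10^-4 × 1.21) = 1.39 × 10^-2 M
([H+]/C₀ = 1.1% < 5%, so the approximation holds.)
pH = −log[H+] = −log(1.39 × 10^-2) = 1.86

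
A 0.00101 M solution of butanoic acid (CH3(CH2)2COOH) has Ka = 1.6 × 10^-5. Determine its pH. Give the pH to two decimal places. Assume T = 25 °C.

CH3(CH2)2COOH ⇌ CH3(CH2)2COO- + H+
Ka = [H+]²/(0.00101 − [H+]) = 1.6 × 10^-5
The 5% rule fails; solving [H+]² + Ka·[H+] − Ka·C₀ = 0 exactly:
[H+] = [−1.6e-05 + √(1.6e-05² + 6.46e-08)]/2 = 1.19 × 10^-4 M
pH = −log[H+] = −log(1.19 × 10^-4) = 3.92

pH = 3.92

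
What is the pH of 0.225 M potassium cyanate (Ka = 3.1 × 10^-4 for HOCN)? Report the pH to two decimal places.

OCN- is the conjugate base of the weak acid HOCN.
Kb = Kw/Ka = 1.0×10^-14 / 3.1 × 10^-4 = 3.23 × 10^-11
From the ICE table, Kb = x²/(0.225 − x) = 3.23 × 10^-11.
Since Kb ≪ C₀, x ≈ √(Kb·C₀) = 2.70 × 10^-6 M.
pOH = −log(2.70 × 10^-6) = 5.57; pH = 14.00 − 5.57 = 8.43

pH = 8.43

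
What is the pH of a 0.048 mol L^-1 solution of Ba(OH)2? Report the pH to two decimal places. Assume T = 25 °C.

pH = 12.98

Ba(OH)2 is a strong base (each formula unit releases 2 OH-); [OH-] = 0.096 M.
pOH = -log(0.096) = 1.02
pH = 14.00 - 1.02 = 12.98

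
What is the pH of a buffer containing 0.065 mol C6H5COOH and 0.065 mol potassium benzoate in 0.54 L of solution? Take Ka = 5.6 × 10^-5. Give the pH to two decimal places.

pH = 4.25

pKa = −log(5.6 × 10^-5) = 4.252
pH = pKa + log([A⁻]/[HA]) = 4.252 + log(0.065/0.065)
pH = 4.252 + (+0.000) = 4.25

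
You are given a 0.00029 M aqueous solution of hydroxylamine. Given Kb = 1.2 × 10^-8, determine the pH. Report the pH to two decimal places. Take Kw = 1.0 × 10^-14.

NH2OH + H2O ⇌ NH3OH+ + OH-
Let x = [OH-] at equilibrium. Kb = x²/(0.00029 − x).
Neglecting x in the denominator: x = √(1.2 × 10^-8 × 0.00029) = 1.87 × 10^-6 M
Check: 0.64% ionized — well under 5%, approximation valid.
pOH = 5.73, so pH = 14.00 − pOH = 8.27

pH = 8.27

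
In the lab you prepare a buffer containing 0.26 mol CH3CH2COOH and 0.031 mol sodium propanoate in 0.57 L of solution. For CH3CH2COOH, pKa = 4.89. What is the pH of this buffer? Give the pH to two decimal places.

pH = 3.97

Using pH = pKa + log([base]/[acid]) with [base]/[acid] = 0.031/0.26:
pH = 4.89 + (-0.924) = 3.97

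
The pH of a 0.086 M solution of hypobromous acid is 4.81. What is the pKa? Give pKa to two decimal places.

pKa = 8.55

[H+] = 10^(-4.81) = 1.55 × 10^-5 M
At equilibrium [HA] = 0.086 − 1.55 × 10^-5 = 8.60 × 10^-2 M
Ka = [H+][A-]/[HA] = (1.55 × 10^-5)² / 8.60 × 10^-2 = 2.79 × 10^-9
pKa = -log(2.79 × 10^-9) = 8.55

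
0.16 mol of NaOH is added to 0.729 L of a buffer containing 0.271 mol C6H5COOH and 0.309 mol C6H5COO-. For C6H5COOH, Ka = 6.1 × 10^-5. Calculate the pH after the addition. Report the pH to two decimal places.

OH- converts C6H5COOH to C6H5COO-: C6H5COOH → 0.111 mol, C6H5COO- → 0.469 mol.
pKa = −log(6.1 × 10^-5) = 4.215
pH = pKa + log([A⁻]/[HA]) = 4.215 + log(0.469/0.111) = 4.215 +0.626

pH = 4.84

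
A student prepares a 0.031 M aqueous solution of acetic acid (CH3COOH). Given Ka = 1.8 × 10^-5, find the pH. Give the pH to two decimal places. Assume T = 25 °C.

pH = 3.13

CH3COOH ⇌ CH3COO- + H+
Let x = [H+] at equilibrium. Ka = x²/(0.031 − x).
Assume x ≪ 0.031: x ≈ √(1.8 × 10^-5 × 0.031) = 7.47 × 10^-4 M
Check: 2.4% ionized — well under 5%, approximation valid.
pH = −log[H+] = −log(7.47 × 10^-4) = 3.13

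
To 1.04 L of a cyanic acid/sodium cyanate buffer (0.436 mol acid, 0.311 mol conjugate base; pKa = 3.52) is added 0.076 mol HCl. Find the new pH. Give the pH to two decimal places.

After neutralization: n(HOCN) = 0.512 mol, n(OCN-) = 0.235 mol.
Henderson–Hasselbalch with mole ratio 0.235/0.512: pH = 3.52 + (-0.338)

pH = 3.18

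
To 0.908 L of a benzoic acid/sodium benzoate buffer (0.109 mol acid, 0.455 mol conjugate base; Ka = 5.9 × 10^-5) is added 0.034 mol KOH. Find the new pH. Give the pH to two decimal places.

After neutralization: n(C6H5COOH) = 0.075 mol, n(C6H5COO-) = 0.489 mol.
pKa = −log(5.9 × 10^-5) = 4.229
Henderson–Hasselbalch with mole ratio 0.489/0.075: pH = 4.229 + (+0.814)

pH = 5.04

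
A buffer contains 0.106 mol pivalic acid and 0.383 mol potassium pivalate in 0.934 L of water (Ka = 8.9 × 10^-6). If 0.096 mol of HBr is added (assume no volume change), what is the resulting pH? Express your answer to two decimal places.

pH = 5.20

Added H+ converts (CH3)3CCOO- to (CH3)3CCOOH: (CH3)3CCOOH → 0.202 mol, (CH3)3CCOO- → 0.287 mol.
pKa = −log(8.9 × 10^-6) = 5.051
pH = pKa + log([A⁻]/[HA]) = 5.051 + log(0.287/0.202) = 5.051 +0.153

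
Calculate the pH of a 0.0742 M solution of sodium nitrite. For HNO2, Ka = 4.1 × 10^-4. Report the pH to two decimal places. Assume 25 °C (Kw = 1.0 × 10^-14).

NO2- is the conjugate base of the weak acid HNO2.
Kb = Kw/Ka = 1.0×10^-14 / 4.1 × 10^-4 = 2.44 × 10^-11
Let x = [OH-] at equilibrium. Kb = x²/(0.0742 − x).
Assume x ≪ 0.0742: x ≈ √(2.44 × 10^-11 × 0.0742) = 1.35 × 10^-6 M
Check: 0.0018% ionized — well under 5%, approximation valid.
pOH = 5.87, so pH = 14.00 − pOH = 8.13

pH = 8.13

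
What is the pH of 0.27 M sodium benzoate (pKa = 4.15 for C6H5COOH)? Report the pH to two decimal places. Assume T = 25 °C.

C6H5COO- is the conjugate base of the weak acid C6H5COOH.
Ka = 10^(−4.15) = 7.08 × 10^-5
Kb = Kw/Ka = 1.0×10^-14 / 7.08 × 10^-5 = 1.41 × 10^-10
From the ICE table, Kb = [OH-]²/(0.27 − [OH-]) = 1.41 × 10^-10.
Neglecting [OH-] in the denominator: [OH-] = √(1.41 × 10^-10 × 0.27) = 6.17 × 10^-6 M
pOH = 5.21, so pH = 14.00 − pOH = 8.79

pH = 8.79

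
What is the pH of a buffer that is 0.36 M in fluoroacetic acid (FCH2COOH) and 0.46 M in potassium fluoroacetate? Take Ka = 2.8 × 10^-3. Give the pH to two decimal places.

pH = 2.66

pKa = −log(2.8 × 10^-3) = 2.553
pH = pKa + log([A⁻]/[HA]) = 2.553 + log(0.46/0.36)
pH = 2.553 + (+0.106) = 2.66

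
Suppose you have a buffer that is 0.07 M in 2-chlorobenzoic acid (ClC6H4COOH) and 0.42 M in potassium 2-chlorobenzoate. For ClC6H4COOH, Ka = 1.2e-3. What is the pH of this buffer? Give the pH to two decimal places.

pKa = −log(1.2 × 10^-3) = 2.921
Using pH = pKa + log([base]/[acid]) with [base]/[acid] = 0.42/0.07:
pH = 2.921 + (+0.778) = 3.70

pH = 3.70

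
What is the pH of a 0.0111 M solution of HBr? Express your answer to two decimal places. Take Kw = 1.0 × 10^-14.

pH = 1.95

HBr is a strong acid and dissociates completely, so [H+] = 0.0111 M.
pH = -log(0.0111) = 1.95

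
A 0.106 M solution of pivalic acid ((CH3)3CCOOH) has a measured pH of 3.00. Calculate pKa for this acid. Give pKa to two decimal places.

pKa = 5.02

[H+] = 10^(-3.00) = 1.00 × 10^-3 M
At equilibrium [HA] = 0.106 − 1.00 × 10^-3 = 1.05 × 10^-1 M
Ka = [H+][A-]/[HA] = (1.00 × 10^-3)² / 1.05 × 10^-1 = 9.52 × 10^-6
pKa = -log(9.52 × 10^-6) = 5.02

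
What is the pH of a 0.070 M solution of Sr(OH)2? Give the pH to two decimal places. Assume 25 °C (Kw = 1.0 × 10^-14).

pH = 13.15

Sr(OH)2 is a strong base (each formula unit releases 2 OH-); [OH-] = 0.14 M.
pOH = -log(0.14) = 0.85
pH = 14.00 - 0.85 = 13.15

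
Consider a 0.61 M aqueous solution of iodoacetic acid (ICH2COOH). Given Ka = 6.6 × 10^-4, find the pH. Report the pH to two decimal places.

ICH2COOH ⇌ ICH2COO- + H+
Ka = [H+]²/(0.61 − [H+]) = 6.6 × 10^-4
Assume [H+] ≪ 0.61: [H+] ≈ √(6.6 × 10^-4 × 0.61) = 2.01 × 10^-2 M
Check: 3.3% ionized — well under 5%, approximation valid.
pH = −log(2.01 × 10^-2) = 1.70

pH = 1.70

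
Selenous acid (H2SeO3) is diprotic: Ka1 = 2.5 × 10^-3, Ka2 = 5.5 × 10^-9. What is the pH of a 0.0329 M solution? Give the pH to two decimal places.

Ka1 ≫ Ka2, so treat the first dissociation as the only significant source of H+.
Ka1 = x²/(0.0329 − x) = 2.5 × 10^-3
Solving the quadratic: x = (−Ka1 + √(Ka1² + 4·Ka1·C₀))/2 = 7.90 × 10^-3 M
pH = −log(7.90 × 10^-3) = 2.10

pH = 2.10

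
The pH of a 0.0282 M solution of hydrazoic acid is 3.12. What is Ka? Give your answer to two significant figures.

Ka = 2.1 × 10^-5

[H+] = 10^(-3.12) = 7.59 × 10^-4 M
At equilibrium [HA] = 0.0282 − 7.59 × 10^-4 = 2.74 × 10^-2 M
Ka = [H+][A-]/[HA] = (7.59 × 10^-4)² / 2.74 × 10^-2 = 2.1 × 10^-5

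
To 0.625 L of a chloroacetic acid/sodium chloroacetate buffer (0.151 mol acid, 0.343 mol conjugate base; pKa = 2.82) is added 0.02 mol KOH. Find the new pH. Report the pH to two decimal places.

OH- converts ClCH2COOH to ClCH2COO-: ClCH2COOH → 0.131 mol, ClCH2COO- → 0.363 mol.
Henderson–Hasselbalch with mole ratio 0.363/0.131: pH = 2.82 + (+0.443)

pH = 3.26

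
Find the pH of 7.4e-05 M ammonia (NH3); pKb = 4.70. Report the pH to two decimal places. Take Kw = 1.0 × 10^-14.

NH3 + H2O ⇌ NH4+ + OH-
Kb = 10^(−4.70) = 2.00 × 10^-5
Kb = x²/(7.4e-05 − x) = 2.00 × 10^-5
Here C₀/Kb ≈ 3.7, so the small-x approximation fails. Use the quadratic:
x = (−Kb + √(Kb² + 4·Kb·C₀))/2 = 2.97 × 10^-5 M
pOH = 4.53, so pH = 14.00 − pOH = 9.47

pH = 9.47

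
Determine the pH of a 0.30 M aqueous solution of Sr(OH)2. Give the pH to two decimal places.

pH = 13.78

Sr(OH)2 is a strong base (each formula unit releases 2 OH-); [OH-] = 0.6 M.
pOH = -log(0.6) = 0.22
pH = 14.00 - 0.22 = 13.78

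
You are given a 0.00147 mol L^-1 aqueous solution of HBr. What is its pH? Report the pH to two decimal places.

pH = 2.83

HBr is a strong acid and dissociates completely, so [H+] = 0.00147 M.
pH = -log(0.00147) = 2.83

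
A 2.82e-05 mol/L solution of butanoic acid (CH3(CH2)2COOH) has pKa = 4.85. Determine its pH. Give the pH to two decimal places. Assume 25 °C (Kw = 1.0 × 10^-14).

CH3(CH2)2COOH ⇌ CH3(CH2)2COO- + H+
Ka = 10^(−4.85) = 1.41 × 10^-5
From the ICE table, Ka = [H+]²/(2.82e-05 − [H+]) = 1.41 × 10^-5.
The 5% rule fails; solving [H+]² + Ka·[H+] − Ka·C₀ = 0 exactly:
[H+] = (−Ka + √(Ka² + 4·Ka·C₀))/2 = 1.41 × 10^-5 M
pH = −log(1.41 × 10^-5) = 4.85

pH = 4.85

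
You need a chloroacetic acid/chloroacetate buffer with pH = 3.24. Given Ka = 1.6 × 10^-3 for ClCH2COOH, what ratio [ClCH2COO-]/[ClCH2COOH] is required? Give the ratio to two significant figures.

pKa = -log(1.6 × 10^-3) = 2.796
pH = pKa + log(r) ⇒ log(r) = 3.24 − 2.796 = +0.444
r = [ClCH2COO-]/[ClCH2COOH] = 10^(+0.444) = 2.78

ratio = 2.8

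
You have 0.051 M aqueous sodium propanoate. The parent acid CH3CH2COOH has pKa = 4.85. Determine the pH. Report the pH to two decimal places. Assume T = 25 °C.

CH3CH2COO- is the conjugate base of the weak acid CH3CH2COOH.
Ka = 10^(−4.85) = 1.41 × 10^-5
Kb = Kw/Ka = 1.0×10^-14 / 1.41 × 10^-5 = 7.09 × 10^-10
From the ICE table, Kb = [OH-]²/(0.051 − [OH-]) = 7.09 × 10^-10.
Neglecting [OH-] in the denominator: [OH-] = √(7.09 × 10^-10 × 0.051) = 6.01 × 10^-6 M
([OH-]/C₀ = 0.012% < 5%, so the approximation holds.)
pOH = 5.22, so pH = 14.00 − pOH = 8.78

pH = 8.78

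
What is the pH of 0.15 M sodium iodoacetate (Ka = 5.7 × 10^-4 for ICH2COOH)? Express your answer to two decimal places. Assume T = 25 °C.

pH = 8.21

ICH2COO- is the conjugate base of the weak acid ICH2COOH.
Kb = Kw/Ka = 1.0×10^-14 / 5.7 × 10^-4 = 1.75 × 10^-11
From the ICE table, Kb = [OH-]²/(0.15 − [OH-]) = 1.75 × 10^-11.
Assume [OH-] ≪ 0.15: [OH-] ≈ √(1.75 × 10^-11 × 0.15) = 1.62 × 10^-6 M
Check: 0.0011% ionized — well under 5%, approximation valid.
pOH = −log(1.62 × 10^-6) = 5.79; pH = 14.00 − 5.79 = 8.21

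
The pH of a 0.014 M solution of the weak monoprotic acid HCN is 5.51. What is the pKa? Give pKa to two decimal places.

[H+] = 10^(-5.51) = 3.09 × 10^-6 M
At equilibrium [HA] = 0.014 − 3.09 × 10^-6 = 1.40 × 10^-2 M
Ka = [H+][A-]/[HA] = (3.09 × 10^-6)² / 1.40 × 10^-2 = 6.82 × 10^-10
pKa = -log(6.82 × 10^-10) = 9.17

pKa = 9.17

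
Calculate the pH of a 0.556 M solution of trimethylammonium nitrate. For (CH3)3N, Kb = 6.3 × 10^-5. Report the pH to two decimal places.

pH = 5.03

(CH3)3NH+ is the conjugate acid of the weak base (CH3)3N.
Ka = Kw/Kb = 1.0×10^-14 / 6.3 × 10^-5 = 1.59 × 10^-10
Let x = [H+] at equilibrium. Ka = x²/(0.556 − x).
Neglecting x in the denominator: x = √(1.59 × 10^-10 × 0.556) = 9.40 × 10^-6 M
(x/C₀ = 0.0017% < 5%, so the approximation holds.)
pH = −log[H+] = −log(9.40 × 10^-6) = 5.03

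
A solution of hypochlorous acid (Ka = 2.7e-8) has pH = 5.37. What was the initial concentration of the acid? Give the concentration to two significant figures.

[H+] = 10^(-5.37) = 4.27 × 10^-6 M = x
Ka = x²/(C₀ − x) ⇒ C₀ = x + x²/Ka
C₀ = 4.27 × 10^-6 + (4.27 × 10^-6)²/(2.7 × 10^-8) = 6.80 × 10^-4 M

C₀ = 6.8 × 10^-4 M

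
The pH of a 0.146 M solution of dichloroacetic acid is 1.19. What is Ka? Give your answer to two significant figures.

Ka = 5.1 × 10^-2

[H+] = 10^(-1.19) = 6.46 × 10^-2 M
At equilibrium [HA] = 0.146 − 6.46 × 10^-2 = 8.14 × 10^-2 M
Ka = [H+][A-]/[HA] = (6.46 × 10^-2)² / 8.14 × 10^-2 = 5.1 × 10^-2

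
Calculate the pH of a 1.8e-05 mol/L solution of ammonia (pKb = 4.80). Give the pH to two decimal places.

NH3 + H2O ⇌ NH4+ + OH-
Kb = 10^(−4.80) = 1.58 × 10^-5
Let x = [OH-] at equilibrium. Kb = x²/(1.8e-05 − x).
Here C₀/Kb ≈ 1.14, so the small-x approximation fails. Use the quadratic:
x = [−1.58e-05 + √(1.58e-05² + 1.14e-09)]/2 = 1.07 × 10^-5 M
pOH = −log(1.07 × 10^-5) = 4.97; pH = 14.00 − 4.97 = 9.03

pH = 9.03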